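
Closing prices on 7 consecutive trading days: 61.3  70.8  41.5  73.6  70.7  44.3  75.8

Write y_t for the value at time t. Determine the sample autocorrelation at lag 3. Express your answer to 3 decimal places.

Mean ȳ = (61.3 + 70.8 + 41.5 + 73.6 + 70.7 + 44.3 + 75.8)/7 = 62.5714
Σ(y_t−ȳ)(y_{t+3}−ȳ) = (-14.0220) + (66.8865) + (385.0051) + (145.8922) = 583.7618
Denominator Σ(y_t−ȳ)² = 1209.8743
r_3 = 583.7618 / 1209.8743 = 0.482

0.482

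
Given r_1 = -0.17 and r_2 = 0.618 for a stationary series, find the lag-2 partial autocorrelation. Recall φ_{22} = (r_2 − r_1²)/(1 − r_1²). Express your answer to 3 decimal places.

φ_{22} = (r_2 − r_1²) / (1 − r_1²)
r_1² = (-0.17)² = 0.0289
Numerator = 0.618 − 0.0289 = 0.5891; denominator = 1 − 0.0289 = 0.9711
φ_{22} = 0.5891 / 0.9711 = 0.607

0.607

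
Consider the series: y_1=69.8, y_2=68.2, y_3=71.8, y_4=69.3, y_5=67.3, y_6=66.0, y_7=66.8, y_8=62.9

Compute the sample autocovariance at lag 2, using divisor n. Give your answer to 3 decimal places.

Mean ȳ = (69.8 + 68.2 + 71.8 + 69.3 + 67.3 + 66.0 + 66.8 + 62.9)/8 = 67.7625
Deviations: 2.0375, 0.4375, 4.0375, 1.5375, -0.4625, -1.7625, -0.9625, -4.8625
Σ_{t=1}^{6}(y_t−ȳ)(y_{t+2}−ȳ) = 13.3372
γ_2 = 13.3372 / 8 = 1.667

1.667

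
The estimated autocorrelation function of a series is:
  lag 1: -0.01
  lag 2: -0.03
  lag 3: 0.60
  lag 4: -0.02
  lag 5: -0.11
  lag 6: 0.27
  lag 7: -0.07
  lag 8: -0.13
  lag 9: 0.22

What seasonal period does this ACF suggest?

The largest autocorrelation is r_3 = 0.60, with weaker echoes at lags 6 (0.27) and 9 (0.22); the remaining lags stay at or below -0.01.
The dominant spike at lag 3 indicates a seasonal period of 3.

3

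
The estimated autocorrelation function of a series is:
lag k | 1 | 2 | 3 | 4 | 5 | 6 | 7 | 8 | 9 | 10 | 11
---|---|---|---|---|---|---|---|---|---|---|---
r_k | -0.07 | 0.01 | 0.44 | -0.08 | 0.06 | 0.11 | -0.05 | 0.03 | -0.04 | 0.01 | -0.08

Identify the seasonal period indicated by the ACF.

3

The largest autocorrelation is r_3 = 0.44; the remaining lags stay at or below 0.11.
The dominant spike at lag 3 indicates a seasonal period of 3.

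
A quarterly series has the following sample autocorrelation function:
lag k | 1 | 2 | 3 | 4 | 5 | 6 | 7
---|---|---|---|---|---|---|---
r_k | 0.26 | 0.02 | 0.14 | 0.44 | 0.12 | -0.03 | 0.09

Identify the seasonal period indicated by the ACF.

4

The largest autocorrelation is r_4 = 0.44; the remaining lags stay at or below 0.26. The elevated value at lag 1 (0.26), dropping to 0.02 at lag 2, reflects decaying short-term dependence rather than seasonality.
The dominant spike at lag 4 indicates a seasonal period of 4.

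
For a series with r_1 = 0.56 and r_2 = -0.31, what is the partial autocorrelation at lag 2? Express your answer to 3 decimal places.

φ_{22} = (r_2 − r_1²) / (1 − r_1²)
r_1² = (0.56)² = 0.3136
Numerator = -0.31 − 0.3136 = -0.6236; denominator = 1 − 0.3136 = 0.6864
φ_{22} = -0.6236 / 0.6864 = -0.909

-0.909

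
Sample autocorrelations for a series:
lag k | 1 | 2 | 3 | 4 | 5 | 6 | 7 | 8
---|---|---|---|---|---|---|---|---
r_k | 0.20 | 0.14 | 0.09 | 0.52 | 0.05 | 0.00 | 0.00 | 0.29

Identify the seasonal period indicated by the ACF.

4

The largest autocorrelation is r_4 = 0.52, with a weaker echo at lag 8 (0.29); the remaining lags stay at or below 0.20. The elevated value at lag 1 (0.20), dropping to 0.14 at lag 2, reflects decaying short-term dependence rather than seasonality.
The dominant spike at lag 4 indicates a seasonal period of 4.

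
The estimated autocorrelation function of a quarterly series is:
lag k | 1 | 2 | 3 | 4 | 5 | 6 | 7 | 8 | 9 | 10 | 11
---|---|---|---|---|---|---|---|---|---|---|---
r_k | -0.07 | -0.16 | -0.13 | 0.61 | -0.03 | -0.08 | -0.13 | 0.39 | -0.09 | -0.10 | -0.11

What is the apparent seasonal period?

4

The largest autocorrelation is r_4 = 0.61, with a weaker echo at lag 8 (0.39); the remaining lags stay at or below -0.03.
The dominant spike at lag 4 indicates a seasonal period of 4.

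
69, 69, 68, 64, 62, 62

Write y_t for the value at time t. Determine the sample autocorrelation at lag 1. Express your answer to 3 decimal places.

0.603

Mean ȳ = (69 + 69 + 68 + 64 + 62 + 62)/6 = 65.6667
Deviations from mean: 3.3333, 3.3333, 2.3333, -1.6667, -3.6667, -3.6667
Σ(y_t−ȳ)(y_{t+1}−ȳ) = (11.1111) + (7.7778) + (-3.8889) + (6.1111) + (13.4444) = 34.5556
Denominator Σ(y_t−ȳ)² = 57.3333
r_1 = 34.5556 / 57.3333 = 0.603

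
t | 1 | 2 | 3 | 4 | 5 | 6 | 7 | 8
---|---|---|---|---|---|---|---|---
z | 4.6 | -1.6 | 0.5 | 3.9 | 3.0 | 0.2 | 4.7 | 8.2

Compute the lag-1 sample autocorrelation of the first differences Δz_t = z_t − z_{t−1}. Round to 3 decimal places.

-0.072

First differences Δz: -6.2, 2.1, 3.4, -0.9, -2.8, 4.5, 3.5
Mean of differences = 0.5143
Numerator Σ(Δz_t−Δz̄)(Δz_{t+1}−Δz̄) = -6.7745
Denominator Σ(Δz_t−Δz̄)² = 93.7086
r_1(Δz) = -6.7745 / 93.7086 = -0.072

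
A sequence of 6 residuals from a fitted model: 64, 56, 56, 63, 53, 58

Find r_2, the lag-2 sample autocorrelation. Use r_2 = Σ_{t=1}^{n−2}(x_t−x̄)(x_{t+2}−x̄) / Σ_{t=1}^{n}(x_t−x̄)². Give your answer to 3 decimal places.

Mean x̄ = (64 + 56 + 56 + 63 + 53 + 58)/6 = 58.3333
Deviations from mean: 5.6667, -2.3333, -2.3333, 4.6667, -5.3333, -0.3333
Σ(x_t−x̄)(x_{t+2}−x̄) = (-13.2222) + (-10.8889) + (12.4444) + (-1.5556) = -13.2222
Denominator Σ(x_t−x̄)² = 93.3333
r_2 = -13.2222 / 93.3333 = -0.142

-0.142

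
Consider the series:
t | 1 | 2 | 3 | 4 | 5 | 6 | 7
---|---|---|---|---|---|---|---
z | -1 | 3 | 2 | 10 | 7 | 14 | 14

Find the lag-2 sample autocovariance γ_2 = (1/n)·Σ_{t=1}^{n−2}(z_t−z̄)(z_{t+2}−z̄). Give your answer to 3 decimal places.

7.000

Mean z̄ = (-1 + 3 + 2 + 10 + 7 + 14 + 14)/7 = 7.0000
Σ_{t=1}^{5}(z_t−z̄)(z_{t+2}−z̄) = 49.0000
γ_2 = 49.0000 / 7 = 7.000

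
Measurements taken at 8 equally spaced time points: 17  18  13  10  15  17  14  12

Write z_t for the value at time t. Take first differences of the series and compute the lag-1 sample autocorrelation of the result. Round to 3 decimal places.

0.022

First differences Δz: 1, -5, -3, 5, 2, -3, -2
Mean of differences = -0.7143
Numerator Σ(Δz_t−Δz̄)(Δz_{t+1}−Δz̄) = 1.6327
Denominator Σ(Δz_t−Δz̄)² = 73.4286
r_1(Δz) = 1.6327 / 73.4286 = 0.022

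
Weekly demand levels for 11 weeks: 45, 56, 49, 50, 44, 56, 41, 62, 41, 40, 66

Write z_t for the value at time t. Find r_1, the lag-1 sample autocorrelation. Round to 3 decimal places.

Mean z̄ = (45 + 56 + 49 + 50 + 44 + 56 + 41 + 62 + 41 + 40 + 66)/11 = 50.0000
Numerator Σ_{t=1}^{10}(z_t−z̄)(z_{t+1}−z̄) = -412.0000
Denominator Σ(z_t−z̄)² = 796.0000
r_1 = -412.0000 / 796.0000 = -0.518

-0.518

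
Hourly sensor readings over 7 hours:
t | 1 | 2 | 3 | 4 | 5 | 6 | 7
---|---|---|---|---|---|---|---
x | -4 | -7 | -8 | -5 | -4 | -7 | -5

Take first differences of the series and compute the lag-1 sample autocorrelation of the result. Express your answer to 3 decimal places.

First differences Δx: -3, -1, 3, 1, -3, 2
Mean of differences = -0.1667
Numerator Σ(Δx_t−Δx̄)(Δx_{t+1}−Δx̄) = -6.0278
Denominator Σ(Δx_t−Δx̄)² = 32.8333
r_1(Δx) = -6.0278 / 32.8333 = -0.184

-0.184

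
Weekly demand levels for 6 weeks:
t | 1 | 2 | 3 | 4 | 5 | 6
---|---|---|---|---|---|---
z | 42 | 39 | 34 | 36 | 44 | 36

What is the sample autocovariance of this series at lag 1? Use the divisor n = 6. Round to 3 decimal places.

-2.792

Mean z̄ = (42 + 39 + 34 + 36 + 44 + 36)/6 = 38.5000
Σ_{t=1}^{5}(z_t−z̄)(z_{t+1}−z̄) = -16.7500
γ_1 = -16.7500 / 6 = -2.792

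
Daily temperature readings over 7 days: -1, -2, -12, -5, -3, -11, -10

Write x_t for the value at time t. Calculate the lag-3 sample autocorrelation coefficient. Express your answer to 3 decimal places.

0.338

Mean x̄ = (-1 − 2 − 12 − 5 − 3 − 11 − 10)/7 = -6.2857
Deviations from mean: 5.2857, 4.2857, -5.7143, 1.2857, 3.2857, -4.7143, -3.7143
Σ(x_t−x̄)(x_{t+3}−x̄) = (6.7959) + (14.0816) + (26.9388) + (-4.7755) = 43.0408
Denominator Σ(x_t−x̄)² = 127.4286
r_3 = 43.0408 / 127.4286 = 0.338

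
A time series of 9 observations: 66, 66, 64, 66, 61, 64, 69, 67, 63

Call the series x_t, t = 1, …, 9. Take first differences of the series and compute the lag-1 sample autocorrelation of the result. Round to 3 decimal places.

-0.184

First differences Δx: 0, -2, 2, -5, 3, 5, -2, -4
Mean of differences = -0.3750
Numerator Σ(Δx_t−Δx̄)(Δx_{t+1}−Δx̄) = -15.7656
Denominator Σ(Δx_t−Δx̄)² = 85.8750
r_1(Δx) = -15.7656 / 85.8750 = -0.184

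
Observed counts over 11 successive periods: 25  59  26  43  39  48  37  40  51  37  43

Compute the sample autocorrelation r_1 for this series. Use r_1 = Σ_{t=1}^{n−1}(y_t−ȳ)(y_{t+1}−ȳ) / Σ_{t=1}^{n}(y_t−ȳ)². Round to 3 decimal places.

-0.686

Mean ȳ = (25 + 59 + 26 + 43 + 39 + 48 + 37 + 40 + 51 + 37 + 43)/11 = 40.7273
Numerator Σ_{t=1}^{10}(y_t−ȳ)(y_{t+1}−ȳ) = -685.0744
Denominator Σ(y_t−ȳ)² = 998.1818
r_1 = -685.0744 / 998.1818 = -0.686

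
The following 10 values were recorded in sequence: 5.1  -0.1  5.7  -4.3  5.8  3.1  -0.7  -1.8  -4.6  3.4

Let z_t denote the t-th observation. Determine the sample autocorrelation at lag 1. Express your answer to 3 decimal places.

-0.319

Mean z̄ = (5.1 − 0.1 + 5.7 − 4.3 + 5.8 + 3.1 − 0.7 − 1.8 − 4.6 + 3.4)/10 = 1.1600
Numerator Σ_{t=1}^{9}(z_t−z̄)(z_{t+1}−z̄) = -45.7616
Denominator Σ(z_t−z̄)² = 143.2440
r_1 = -45.7616 / 143.2440 = -0.319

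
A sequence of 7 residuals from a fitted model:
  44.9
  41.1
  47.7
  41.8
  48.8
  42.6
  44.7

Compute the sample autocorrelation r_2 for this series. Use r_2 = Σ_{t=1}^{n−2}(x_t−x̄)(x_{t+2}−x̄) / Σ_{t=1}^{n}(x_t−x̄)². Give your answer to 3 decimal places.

Mean x̄ = (44.9 + 41.1 + 47.7 + 41.8 + 48.8 + 42.6 + 44.7)/7 = 44.5143
Deviations from mean: 0.3857, -3.4143, 3.1857, -2.7143, 4.2857, -1.9143, 0.1857
Numerator Σ_{t=1}^{5}(x_t−x̄)(x_{t+2}−x̄) = 30.1410
Denominator Σ(x_t−x̄)² = 51.3886
r_2 = 30.1410 / 51.3886 = 0.587

0.587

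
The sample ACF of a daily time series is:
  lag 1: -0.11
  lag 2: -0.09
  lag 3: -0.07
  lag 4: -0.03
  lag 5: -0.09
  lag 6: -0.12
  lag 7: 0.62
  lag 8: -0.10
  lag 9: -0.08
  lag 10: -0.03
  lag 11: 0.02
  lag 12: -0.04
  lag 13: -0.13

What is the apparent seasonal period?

7

The largest autocorrelation is r_7 = 0.62; the remaining lags stay at or below 0.02.
The dominant spike at lag 7 indicates a seasonal period of 7.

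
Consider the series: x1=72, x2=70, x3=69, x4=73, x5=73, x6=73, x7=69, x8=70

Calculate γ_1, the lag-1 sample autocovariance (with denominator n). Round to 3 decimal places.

0.357

Mean x̄ = (72 + 70 + 69 + 73 + 73 + 73 + 69 + 70)/8 = 71.1250
Deviations: 0.8750, -1.1250, -2.1250, 1.8750, 1.8750, 1.8750, -2.1250, -1.1250
Σ_{t=1}^{7}(x_t−x̄)(x_{t+1}−x̄) = 2.8594
γ_1 = 2.8594 / 8 = 0.357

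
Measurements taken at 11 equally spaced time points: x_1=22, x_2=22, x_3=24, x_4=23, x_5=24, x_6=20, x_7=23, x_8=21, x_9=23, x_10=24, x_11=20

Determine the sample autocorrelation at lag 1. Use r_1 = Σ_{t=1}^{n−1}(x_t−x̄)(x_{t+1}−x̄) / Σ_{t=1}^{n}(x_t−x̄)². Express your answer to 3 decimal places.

-0.369

Mean x̄ = (22 + 22 + 24 + 23 + 24 + 20 + 23 + 21 + 23 + 24 + 20)/11 = 22.3636
Numerator Σ_{t=1}^{10}(x_t−x̄)(x_{t+1}−x̄) = -8.3140
Denominator Σ(x_t−x̄)² = 22.5455
r_1 = -8.3140 / 22.5455 = -0.369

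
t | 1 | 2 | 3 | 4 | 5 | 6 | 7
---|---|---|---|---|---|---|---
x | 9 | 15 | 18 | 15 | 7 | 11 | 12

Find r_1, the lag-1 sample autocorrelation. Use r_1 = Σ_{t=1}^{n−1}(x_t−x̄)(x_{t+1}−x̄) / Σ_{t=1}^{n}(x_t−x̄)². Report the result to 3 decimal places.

0.162

Mean x̄ = (9 + 15 + 18 + 15 + 7 + 11 + 12)/7 = 12.4286
Deviations from mean: -3.4286, 2.5714, 5.5714, 2.5714, -5.4286, -1.4286, -0.4286
Σ(x_t−x̄)(x_{t+1}−x̄) = (-8.8163) + (14.3265) + (14.3265) + (-13.9592) + (7.7551) + (0.6122) = 14.2449
Denominator Σ(x_t−x̄)² = 87.7143
r_1 = 14.2449 / 87.7143 = 0.162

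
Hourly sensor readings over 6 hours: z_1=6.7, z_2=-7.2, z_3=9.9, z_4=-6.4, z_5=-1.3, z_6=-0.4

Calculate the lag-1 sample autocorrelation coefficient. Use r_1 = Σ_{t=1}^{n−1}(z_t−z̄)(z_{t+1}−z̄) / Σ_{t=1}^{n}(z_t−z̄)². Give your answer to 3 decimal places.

-0.729

Mean z̄ = (6.7 − 7.2 + 9.9 − 6.4 − 1.3 − 0.4)/6 = 0.2167
Deviations from mean: 6.4833, -7.4167, 9.6833, -6.6167, -1.5167, -0.6167
Σ(z_t−z̄)(z_{t+1}−z̄) = (-48.0847) + (-71.8181) + (-64.0714) + (10.0353) + (0.9353) = -173.0036
Denominator Σ(z_t−z̄)² = 237.2683
r_1 = -173.0036 / 237.2683 = -0.729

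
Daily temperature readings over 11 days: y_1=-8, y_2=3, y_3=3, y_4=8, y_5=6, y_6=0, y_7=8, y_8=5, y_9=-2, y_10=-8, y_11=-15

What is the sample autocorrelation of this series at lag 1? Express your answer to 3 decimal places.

Mean ȳ = (-8 + 3 + 3 + 8 + 6 + 0 + 8 + 5 − 2 − 8 − 15)/11 = 0.0000
Numerator Σ_{t=1}^{10}(y_t−ȳ)(y_{t+1}−ȳ) = 223.0000
Denominator Σ(y_t−ȳ)² = 564.0000
r_1 = 223.0000 / 564.0000 = 0.395

0.395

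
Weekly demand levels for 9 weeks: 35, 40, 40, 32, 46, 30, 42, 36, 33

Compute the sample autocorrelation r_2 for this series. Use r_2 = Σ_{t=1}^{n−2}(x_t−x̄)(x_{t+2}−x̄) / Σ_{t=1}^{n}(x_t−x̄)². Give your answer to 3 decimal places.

Mean x̄ = (35 + 40 + 40 + 32 + 46 + 30 + 42 + 36 + 33)/9 = 37.1111
Numerator Σ_{t=1}^{7}(x_t−x̄)(x_{t+2}−x̄) = 72.4198
Denominator Σ(x_t−x̄)² = 218.8889
r_2 = 72.4198 / 218.8889 = 0.331

0.331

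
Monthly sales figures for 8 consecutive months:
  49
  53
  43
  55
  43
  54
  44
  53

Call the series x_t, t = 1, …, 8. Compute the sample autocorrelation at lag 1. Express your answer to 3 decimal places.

Mean x̄ = (49 + 53 + 43 + 55 + 43 + 54 + 44 + 53)/8 = 49.2500
Σ(x_t−x̄)(x_{t+1}−x̄) = (-0.9375) + (-23.4375) + (-35.9375) + (-35.9375) + (-29.6875) + (-24.9375) + (-19.6875) = -170.5625
Denominator Σ(x_t−x̄)² = 189.5000
r_1 = -170.5625 / 189.5000 = -0.900

-0.900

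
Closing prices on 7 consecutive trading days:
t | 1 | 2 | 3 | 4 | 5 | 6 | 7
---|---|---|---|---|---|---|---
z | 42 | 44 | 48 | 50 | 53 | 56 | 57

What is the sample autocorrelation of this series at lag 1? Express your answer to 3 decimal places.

Mean z̄ = (42 + 44 + 48 + 50 + 53 + 56 + 57)/7 = 50.0000
Deviations from mean: -8.0000, -6.0000, -2.0000, 0.0000, 3.0000, 6.0000, 7.0000
Numerator Σ_{t=1}^{6}(z_t−z̄)(z_{t+1}−z̄) = 120.0000
Denominator Σ(z_t−z̄)² = 198.0000
r_1 = 120.0000 / 198.0000 = 0.606

0.606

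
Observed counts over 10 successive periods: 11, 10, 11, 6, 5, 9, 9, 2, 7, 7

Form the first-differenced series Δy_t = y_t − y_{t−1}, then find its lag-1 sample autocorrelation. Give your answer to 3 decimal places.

-0.357

First differences Δy: -1, 1, -5, -1, 4, 0, -7, 5, 0
Mean of differences = -0.4444
Numerator Σ(Δy_t−Δȳ)(Δy_{t+1}−Δȳ) = -41.5309
Denominator Σ(Δy_t−Δȳ)² = 116.2222
r_1(Δy) = -41.5309 / 116.2222 = -0.357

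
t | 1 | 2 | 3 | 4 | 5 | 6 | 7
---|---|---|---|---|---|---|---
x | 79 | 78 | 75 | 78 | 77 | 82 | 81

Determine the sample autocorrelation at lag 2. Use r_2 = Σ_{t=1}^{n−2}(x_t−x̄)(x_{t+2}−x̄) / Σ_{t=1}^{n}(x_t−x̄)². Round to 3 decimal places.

Mean x̄ = (79 + 78 + 75 + 78 + 77 + 82 + 81)/7 = 78.5714
Deviations from mean: 0.4286, -0.5714, -3.5714, -0.5714, -1.5714, 3.4286, 2.4286
Numerator Σ_{t=1}^{5}(x_t−x̄)(x_{t+2}−x̄) = -1.3673
Denominator Σ(x_t−x̄)² = 33.7143
r_2 = -1.3673 / 33.7143 = -0.041

-0.041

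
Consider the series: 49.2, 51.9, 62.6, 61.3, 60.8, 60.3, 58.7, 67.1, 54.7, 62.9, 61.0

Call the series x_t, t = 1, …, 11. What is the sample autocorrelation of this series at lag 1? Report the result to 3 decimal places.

Mean x̄ = (49.2 + 51.9 + 62.6 + 61.3 + 60.8 + 60.3 + 58.7 + 67.1 + 54.7 + 62.9 + 61.0)/11 = 59.1364
Numerator Σ_{t=1}^{10}(x_t−x̄)(x_{t+1}−x̄) = 10.8732
Denominator Σ(x_t−x̄)² = 272.8255
r_1 = 10.8732 / 272.8255 = 0.040

0.040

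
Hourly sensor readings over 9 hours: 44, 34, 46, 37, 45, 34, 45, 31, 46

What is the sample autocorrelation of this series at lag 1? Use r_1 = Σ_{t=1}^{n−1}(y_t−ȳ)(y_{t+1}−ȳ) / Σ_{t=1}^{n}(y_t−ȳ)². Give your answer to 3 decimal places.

-0.835

Mean ȳ = (44 + 34 + 46 + 37 + 45 + 34 + 45 + 31 + 46)/9 = 40.2222
Numerator Σ_{t=1}^{8}(y_t−ȳ)(y_{t+1}−ȳ) = -250.2716
Denominator Σ(y_t−ȳ)² = 299.5556
r_1 = -250.2716 / 299.5556 = -0.835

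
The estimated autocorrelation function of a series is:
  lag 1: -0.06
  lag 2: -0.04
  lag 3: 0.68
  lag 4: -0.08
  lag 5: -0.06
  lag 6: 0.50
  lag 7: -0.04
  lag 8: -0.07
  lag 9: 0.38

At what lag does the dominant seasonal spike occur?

3

The largest autocorrelation is r_3 = 0.68, with weaker echoes at lags 6 (0.50) and 9 (0.38); the remaining lags stay at or below -0.04.
The dominant spike at lag 3 indicates a seasonal period of 3.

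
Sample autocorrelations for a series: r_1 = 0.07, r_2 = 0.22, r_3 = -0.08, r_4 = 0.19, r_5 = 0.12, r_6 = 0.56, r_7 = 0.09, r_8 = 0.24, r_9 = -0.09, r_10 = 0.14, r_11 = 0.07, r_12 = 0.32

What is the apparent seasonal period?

The largest autocorrelation is r_6 = 0.56, with a weaker echo at lag 12 (0.32); the remaining lags stay at or below 0.24.
The dominant spike at lag 6 indicates a seasonal period of 6.

6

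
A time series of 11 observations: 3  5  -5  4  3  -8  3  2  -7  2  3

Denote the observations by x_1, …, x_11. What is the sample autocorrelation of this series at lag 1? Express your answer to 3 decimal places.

-0.370

Mean x̄ = (3 + 5 − 5 + 4 + 3 − 8 + 3 + 2 − 7 + 2 + 3)/11 = 0.4545
Numerator Σ_{t=1}^{10}(x_t−x̄)(x_{t+1}−x̄) = -81.7521
Denominator Σ(x_t−x̄)² = 220.7273
r_1 = -81.7521 / 220.7273 = -0.370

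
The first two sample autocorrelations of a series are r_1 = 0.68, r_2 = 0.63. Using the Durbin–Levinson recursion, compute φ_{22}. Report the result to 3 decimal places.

φ_{22} = (r_2 − r_1²) / (1 − r_1²)
r_1² = (0.68)² = 0.4624
Numerator = 0.63 − 0.4624 = 0.1676; denominator = 1 − 0.4624 = 0.5376
φ_{22} = 0.1676 / 0.5376 = 0.312

0.312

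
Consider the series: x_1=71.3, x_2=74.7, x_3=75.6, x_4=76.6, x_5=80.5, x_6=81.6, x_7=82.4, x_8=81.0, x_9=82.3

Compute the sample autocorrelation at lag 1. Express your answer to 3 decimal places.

0.609

Mean x̄ = (71.3 + 74.7 + 75.6 + 76.6 + 80.5 + 81.6 + 82.4 + 81.0 + 82.3)/9 = 78.4444
Numerator Σ_{t=1}^{8}(x_t−x̄)(x_{t+1}−x̄) = 77.7880
Denominator Σ(x_t−x̄)² = 127.7822
r_1 = 77.7880 / 127.7822 = 0.609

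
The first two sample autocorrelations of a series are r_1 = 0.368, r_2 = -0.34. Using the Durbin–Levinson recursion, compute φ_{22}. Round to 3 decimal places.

-0.550

φ_{22} = (r_2 − r_1²) / (1 − r_1²)
r_1² = (0.368)² = 0.135424
Numerator = -0.34 − 0.1354 = -0.4754; denominator = 1 − 0.1354 = 0.8646
φ_{22} = -0.4754 / 0.8646 = -0.550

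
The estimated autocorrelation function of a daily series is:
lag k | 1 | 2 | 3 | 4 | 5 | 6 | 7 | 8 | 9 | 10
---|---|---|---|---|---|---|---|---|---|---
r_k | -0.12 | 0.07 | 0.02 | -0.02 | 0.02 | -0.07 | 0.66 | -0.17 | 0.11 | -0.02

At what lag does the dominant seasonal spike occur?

The largest autocorrelation is r_7 = 0.66; the remaining lags stay at or below 0.11.
The dominant spike at lag 7 indicates a seasonal period of 7.

7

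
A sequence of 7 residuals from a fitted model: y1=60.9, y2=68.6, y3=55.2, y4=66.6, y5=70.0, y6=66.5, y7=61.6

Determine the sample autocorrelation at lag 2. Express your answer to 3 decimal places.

Mean ȳ = (60.9 + 68.6 + 55.2 + 66.6 + 70.0 + 66.5 + 61.6)/7 = 64.2000
Deviations from mean: -3.3000, 4.4000, -9.0000, 2.4000, 5.8000, 2.3000, -2.6000
Σ(y_t−ȳ)(y_{t+2}−ȳ) = (29.7000) + (10.5600) + (-52.2000) + (5.5200) + (-15.0800) = -21.5000
Denominator Σ(y_t−ȳ)² = 162.7000
r_2 = -21.5000 / 162.7000 = -0.132

-0.132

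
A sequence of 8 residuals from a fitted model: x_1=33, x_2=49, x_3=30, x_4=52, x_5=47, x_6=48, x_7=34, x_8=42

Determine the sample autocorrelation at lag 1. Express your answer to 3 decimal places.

-0.469

Mean x̄ = (33 + 49 + 30 + 52 + 47 + 48 + 34 + 42)/8 = 41.8750
Σ(x_t−x̄)(x_{t+1}−x̄) = (-63.2344) + (-84.6094) + (-120.2344) + (51.8906) + (31.3906) + (-48.2344) + (-0.9844) = -234.0156
Denominator Σ(x_t−x̄)² = 498.8750
r_1 = -234.0156 / 498.8750 = -0.469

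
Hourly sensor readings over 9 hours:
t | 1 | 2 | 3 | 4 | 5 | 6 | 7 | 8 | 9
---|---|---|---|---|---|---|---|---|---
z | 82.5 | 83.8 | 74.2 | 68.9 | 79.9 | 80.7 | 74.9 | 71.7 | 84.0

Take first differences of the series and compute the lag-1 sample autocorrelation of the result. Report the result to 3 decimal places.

-0.078

First differences Δz: 1.3, -9.6, -5.3, 11.0, 0.8, -5.8, -3.2, 12.3
Mean of differences = 0.1875
Numerator Σ(Δz_t−Δz̄)(Δz_{t+1}−Δz̄) = -34.3064
Denominator Σ(Δz_t−Δz̄)² = 438.4688
r_1(Δz) = -34.3064 / 438.4688 = -0.078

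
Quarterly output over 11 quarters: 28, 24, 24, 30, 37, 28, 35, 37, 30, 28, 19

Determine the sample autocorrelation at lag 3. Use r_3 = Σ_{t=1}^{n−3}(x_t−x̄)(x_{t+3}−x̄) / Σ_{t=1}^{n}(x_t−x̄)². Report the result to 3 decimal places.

Mean x̄ = (28 + 24 + 24 + 30 + 37 + 28 + 35 + 37 + 30 + 28 + 19)/11 = 29.0909
Numerator Σ_{t=1}^{8}(x_t−x̄)(x_{t+3}−x̄) = -55.0248
Denominator Σ(x_t−x̄)² = 318.9091
r_3 = -55.0248 / 318.9091 = -0.173

-0.173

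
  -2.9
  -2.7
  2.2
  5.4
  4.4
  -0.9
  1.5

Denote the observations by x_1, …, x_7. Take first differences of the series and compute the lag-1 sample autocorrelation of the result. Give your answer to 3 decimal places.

First differences Δx: 0.2, 4.9, 3.2, -1.0, -5.3, 2.4
Mean of differences = 0.7333
Numerator Σ(Δx_t−Δx̄)(Δx_{t+1}−Δx̄) = 4.1822
Denominator Σ(Δx_t−Δx̄)² = 65.9133
r_1(Δx) = 4.1822 / 65.9133 = 0.063

0.063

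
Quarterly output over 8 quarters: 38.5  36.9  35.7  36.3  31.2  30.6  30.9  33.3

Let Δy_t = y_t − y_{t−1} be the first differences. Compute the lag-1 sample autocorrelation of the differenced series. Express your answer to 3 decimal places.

-0.100

First differences Δy: -1.6, -1.2, 0.6, -5.1, -0.6, 0.3, 2.4
Mean of differences = -0.7429
Numerator Σ(Δy_t−Δȳ)(Δy_{t+1}−Δȳ) = -3.2690
Denominator Σ(Δy_t−Δȳ)² = 32.7171
r_1(Δy) = -3.2690 / 32.7171 = -0.100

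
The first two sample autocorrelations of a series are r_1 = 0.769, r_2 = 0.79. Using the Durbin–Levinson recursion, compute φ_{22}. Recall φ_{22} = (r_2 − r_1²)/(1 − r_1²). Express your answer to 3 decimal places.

0.486

φ_{22} = (r_2 − r_1²) / (1 − r_1²)
r_1² = (0.769)² = 0.591361
Numerator = 0.79 − 0.5914 = 0.1986; denominator = 1 − 0.5914 = 0.4086
φ_{22} = 0.1986 / 0.4086 = 0.486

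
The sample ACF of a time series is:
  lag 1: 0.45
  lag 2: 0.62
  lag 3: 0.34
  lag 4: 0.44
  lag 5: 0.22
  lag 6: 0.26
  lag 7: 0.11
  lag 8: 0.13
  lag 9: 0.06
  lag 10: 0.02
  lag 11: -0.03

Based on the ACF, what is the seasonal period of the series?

2

The largest autocorrelation is r_2 = 0.62; the remaining lags stay at or below 0.45.
The dominant spike at lag 2 indicates a seasonal period of 2.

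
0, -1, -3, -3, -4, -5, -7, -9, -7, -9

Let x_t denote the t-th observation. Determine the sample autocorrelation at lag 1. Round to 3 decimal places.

0.645

Mean x̄ = (0 − 1 − 3 − 3 − 4 − 5 − 7 − 9 − 7 − 9)/10 = -4.8000
Numerator Σ_{t=1}^{9}(x_t−x̄)(x_{t+1}−x̄) = 57.7600
Denominator Σ(x_t−x̄)² = 89.6000
r_1 = 57.7600 / 89.6000 = 0.645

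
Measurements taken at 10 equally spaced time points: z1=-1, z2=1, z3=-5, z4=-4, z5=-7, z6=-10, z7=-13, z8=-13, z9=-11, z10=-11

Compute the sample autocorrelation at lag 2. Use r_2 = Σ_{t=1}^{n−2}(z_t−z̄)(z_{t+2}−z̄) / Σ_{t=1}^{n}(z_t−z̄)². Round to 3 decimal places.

0.395

Mean z̄ = (-1 + 1 − 5 − 4 − 7 − 10 − 13 − 13 − 11 − 11)/10 = -7.4000
Numerator Σ_{t=1}^{8}(z_t−z̄)(z_{t+2}−z̄) = 88.6800
Denominator Σ(z_t−z̄)² = 224.4000
r_2 = 88.6800 / 224.4000 = 0.395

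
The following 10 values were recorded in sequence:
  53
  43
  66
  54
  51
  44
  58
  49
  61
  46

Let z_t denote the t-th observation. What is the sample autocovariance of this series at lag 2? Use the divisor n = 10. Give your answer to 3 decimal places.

5.050

Mean z̄ = (53 + 43 + 66 + 54 + 51 + 44 + 58 + 49 + 61 + 46)/10 = 52.5000
Σ_{t=1}^{8}(z_t−z̄)(z_{t+2}−z̄) = 50.5000
γ_2 = 50.5000 / 10 = 5.050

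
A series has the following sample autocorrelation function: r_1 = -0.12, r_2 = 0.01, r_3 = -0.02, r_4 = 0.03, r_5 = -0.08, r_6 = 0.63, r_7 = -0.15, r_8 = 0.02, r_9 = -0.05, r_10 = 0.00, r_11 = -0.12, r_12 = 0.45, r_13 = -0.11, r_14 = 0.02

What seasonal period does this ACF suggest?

The largest autocorrelation is r_6 = 0.63, with a weaker echo at lag 12 (0.45); the remaining lags stay at or below 0.03.
The dominant spike at lag 6 indicates a seasonal period of 6.

6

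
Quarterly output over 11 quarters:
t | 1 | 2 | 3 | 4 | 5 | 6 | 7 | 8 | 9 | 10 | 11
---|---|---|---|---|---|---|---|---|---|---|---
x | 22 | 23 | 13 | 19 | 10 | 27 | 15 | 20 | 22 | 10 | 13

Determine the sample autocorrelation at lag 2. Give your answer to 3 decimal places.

Mean x̄ = (22 + 23 + 13 + 19 + 10 + 27 + 15 + 20 + 22 + 10 + 13)/11 = 17.6364
Numerator Σ_{t=1}^{9}(x_t−x̄)(x_{t+2}−x̄) = 27.7355
Denominator Σ(x_t−x̄)² = 328.5455
r_2 = 27.7355 / 328.5455 = 0.084

0.084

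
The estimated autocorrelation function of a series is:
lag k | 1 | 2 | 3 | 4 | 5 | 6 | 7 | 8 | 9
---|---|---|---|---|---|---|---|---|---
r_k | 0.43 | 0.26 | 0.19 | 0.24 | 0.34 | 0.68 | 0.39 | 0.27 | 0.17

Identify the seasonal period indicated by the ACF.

The largest autocorrelation is r_6 = 0.68; the remaining lags stay at or below 0.43. The elevated value at lag 1 (0.43), dropping to 0.26 at lag 2, reflects decaying short-term dependence rather than seasonality.
The dominant spike at lag 6 indicates a seasonal period of 6.

6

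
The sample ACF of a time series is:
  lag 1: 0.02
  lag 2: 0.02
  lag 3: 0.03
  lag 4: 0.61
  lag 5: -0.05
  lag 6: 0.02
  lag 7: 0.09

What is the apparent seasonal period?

4

The largest autocorrelation is r_4 = 0.61; the remaining lags stay at or below 0.09.
The dominant spike at lag 4 indicates a seasonal period of 4.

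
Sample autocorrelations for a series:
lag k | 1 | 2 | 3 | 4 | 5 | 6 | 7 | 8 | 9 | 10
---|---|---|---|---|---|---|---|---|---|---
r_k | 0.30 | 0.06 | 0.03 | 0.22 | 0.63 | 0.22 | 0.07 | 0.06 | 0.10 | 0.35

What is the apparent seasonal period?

The largest autocorrelation is r_5 = 0.63, with a weaker echo at lag 10 (0.35); the remaining lags stay at or below 0.30. The elevated value at lag 1 (0.30), dropping to 0.06 at lag 2, reflects decaying short-term dependence rather than seasonality.
The dominant spike at lag 5 indicates a seasonal period of 5.

5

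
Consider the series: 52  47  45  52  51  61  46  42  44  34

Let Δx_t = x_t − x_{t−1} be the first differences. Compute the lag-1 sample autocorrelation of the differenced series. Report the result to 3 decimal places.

-0.305

First differences Δx: -5, -2, 7, -1, 10, -15, -4, 2, -10
Mean of differences = -2.0000
Numerator Σ(Δx_t−Δx̄)(Δx_{t+1}−Δx̄) = -149.0000
Denominator Σ(Δx_t−Δx̄)² = 488.0000
r_1(Δx) = -149.0000 / 488.0000 = -0.305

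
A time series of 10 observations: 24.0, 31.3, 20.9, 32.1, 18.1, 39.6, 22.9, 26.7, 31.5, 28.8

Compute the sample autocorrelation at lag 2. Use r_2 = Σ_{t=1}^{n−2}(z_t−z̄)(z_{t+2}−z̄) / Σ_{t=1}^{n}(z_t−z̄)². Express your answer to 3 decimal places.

0.473

Mean z̄ = (24.0 + 31.3 + 20.9 + 32.1 + 18.1 + 39.6 + 22.9 + 26.7 + 31.5 + 28.8)/10 = 27.5900
Numerator Σ_{t=1}^{8}(z_t−z̄)(z_{t+2}−z̄) = 172.8068
Denominator Σ(z_t−z̄)² = 365.5890
r_2 = 172.8068 / 365.5890 = 0.473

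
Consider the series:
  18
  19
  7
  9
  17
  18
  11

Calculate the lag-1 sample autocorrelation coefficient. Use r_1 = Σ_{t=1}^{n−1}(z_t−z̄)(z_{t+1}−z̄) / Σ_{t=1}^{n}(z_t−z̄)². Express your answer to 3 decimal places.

Mean z̄ = (18 + 19 + 7 + 9 + 17 + 18 + 11)/7 = 14.1429
Σ(z_t−z̄)(z_{t+1}−z̄) = (18.7347) + (-34.6939) + (36.7347) + (-14.6939) + (11.0204) + (-12.1224) = 4.9796
Denominator Σ(z_t−z̄)² = 148.8571
r_1 = 4.9796 / 148.8571 = 0.033

0.033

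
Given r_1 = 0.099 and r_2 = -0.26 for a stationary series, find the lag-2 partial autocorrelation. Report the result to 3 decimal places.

-0.272

φ_{22} = (r_2 − r_1²) / (1 − r_1²)
r_1² = (0.099)² = 0.009801
Numerator = -0.26 − 0.0098 = -0.2698; denominator = 1 − 0.0098 = 0.9902
φ_{22} = -0.2698 / 0.9902 = -0.272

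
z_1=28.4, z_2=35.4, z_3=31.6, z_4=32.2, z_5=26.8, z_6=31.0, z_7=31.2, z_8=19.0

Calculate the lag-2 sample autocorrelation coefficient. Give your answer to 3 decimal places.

-0.048

Mean z̄ = (28.4 + 35.4 + 31.6 + 32.2 + 26.8 + 31.0 + 31.2 + 19.0)/8 = 29.4500
Deviations from mean: -1.0500, 5.9500, 2.1500, 2.7500, -2.6500, 1.5500, 1.7500, -10.4500
Σ(z_t−z̄)(z_{t+2}−z̄) = (-2.2575) + (16.3625) + (-5.6975) + (4.2625) + (-4.6375) + (-16.1975) = -8.1650
Denominator Σ(z_t−z̄)² = 170.3800
r_2 = -8.1650 / 170.3800 = -0.048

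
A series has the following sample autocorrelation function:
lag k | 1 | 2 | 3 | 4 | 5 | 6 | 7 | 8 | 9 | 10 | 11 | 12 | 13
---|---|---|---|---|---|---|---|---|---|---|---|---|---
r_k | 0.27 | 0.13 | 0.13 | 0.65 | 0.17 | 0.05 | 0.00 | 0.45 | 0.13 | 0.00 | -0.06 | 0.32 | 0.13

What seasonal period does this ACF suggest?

4

The largest autocorrelation is r_4 = 0.65, with weaker echoes at lags 8 (0.45) and 12 (0.32); the remaining lags stay at or below 0.27. The elevated value at lag 1 (0.27), dropping to 0.13 at lag 2, reflects decaying short-term dependence rather than seasonality.
The dominant spike at lag 4 indicates a seasonal period of 4.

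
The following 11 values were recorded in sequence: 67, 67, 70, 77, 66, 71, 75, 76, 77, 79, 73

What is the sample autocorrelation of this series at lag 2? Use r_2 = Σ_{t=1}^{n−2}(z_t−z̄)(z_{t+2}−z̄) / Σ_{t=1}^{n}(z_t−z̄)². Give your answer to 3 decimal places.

Mean z̄ = (67 + 67 + 70 + 77 + 66 + 71 + 75 + 76 + 77 + 79 + 73)/11 = 72.5455
Numerator Σ_{t=1}^{9}(z_t−z̄)(z_{t+2}−z̄) = 13.0413
Denominator Σ(z_t−z̄)² = 212.7273
r_2 = 13.0413 / 212.7273 = 0.061

0.061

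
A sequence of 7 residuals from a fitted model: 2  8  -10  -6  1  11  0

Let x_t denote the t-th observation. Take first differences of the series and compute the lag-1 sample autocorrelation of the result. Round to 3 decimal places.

-0.296

First differences Δx: 6, -18, 4, 7, 10, -11
Mean of differences = -0.3333
Numerator Σ(Δx_t−Δx̄)(Δx_{t+1}−Δx̄) = -191.1111
Denominator Σ(Δx_t−Δx̄)² = 645.3333
r_1(Δx) = -191.1111 / 645.3333 = -0.296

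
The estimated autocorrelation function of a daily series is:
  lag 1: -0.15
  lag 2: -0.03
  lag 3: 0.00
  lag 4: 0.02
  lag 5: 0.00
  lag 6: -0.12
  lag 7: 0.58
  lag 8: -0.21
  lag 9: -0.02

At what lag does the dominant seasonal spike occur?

The largest autocorrelation is r_7 = 0.58; the remaining lags stay at or below 0.02.
The dominant spike at lag 7 indicates a seasonal period of 7.

7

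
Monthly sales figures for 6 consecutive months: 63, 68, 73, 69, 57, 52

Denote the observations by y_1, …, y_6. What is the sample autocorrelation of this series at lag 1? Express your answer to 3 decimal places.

Mean ȳ = (63 + 68 + 73 + 69 + 57 + 52)/6 = 63.6667
Deviations from mean: -0.6667, 4.3333, 9.3333, 5.3333, -6.6667, -11.6667
Σ(y_t−ȳ)(y_{t+1}−ȳ) = (-2.8889) + (40.4444) + (49.7778) + (-35.5556) + (77.7778) = 129.5556
Denominator Σ(y_t−ȳ)² = 315.3333
r_1 = 129.5556 / 315.3333 = 0.411

0.411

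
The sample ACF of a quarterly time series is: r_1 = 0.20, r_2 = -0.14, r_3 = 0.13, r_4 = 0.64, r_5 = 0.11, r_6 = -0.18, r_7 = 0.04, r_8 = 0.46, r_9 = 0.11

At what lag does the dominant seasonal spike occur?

4

The largest autocorrelation is r_4 = 0.64, with a weaker echo at lag 8 (0.46); the remaining lags stay at or below 0.20.
The dominant spike at lag 4 indicates a seasonal period of 4.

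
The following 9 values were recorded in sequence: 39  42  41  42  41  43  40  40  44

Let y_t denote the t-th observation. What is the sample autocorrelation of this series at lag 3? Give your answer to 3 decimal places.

0.083

Mean ȳ = (39 + 42 + 41 + 42 + 41 + 43 + 40 + 40 + 44)/9 = 41.3333
Numerator Σ_{t=1}^{6}(y_t−ȳ)(y_{t+3}−ȳ) = 1.6667
Denominator Σ(y_t−ȳ)² = 20.0000
r_3 = 1.6667 / 20.0000 = 0.083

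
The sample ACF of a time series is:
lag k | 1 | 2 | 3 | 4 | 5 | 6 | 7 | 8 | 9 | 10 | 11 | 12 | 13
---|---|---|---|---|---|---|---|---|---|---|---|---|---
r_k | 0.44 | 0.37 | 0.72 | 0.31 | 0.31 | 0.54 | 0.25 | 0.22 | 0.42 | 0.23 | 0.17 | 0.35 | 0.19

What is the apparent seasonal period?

3

The largest autocorrelation is r_3 = 0.72, with a weaker echo at lag 6 (0.54); the remaining lags stay at or below 0.44. The elevated value at lag 1 (0.44), dropping to 0.37 at lag 2, reflects decaying short-term dependence rather than seasonality.
The dominant spike at lag 3 indicates a seasonal period of 3.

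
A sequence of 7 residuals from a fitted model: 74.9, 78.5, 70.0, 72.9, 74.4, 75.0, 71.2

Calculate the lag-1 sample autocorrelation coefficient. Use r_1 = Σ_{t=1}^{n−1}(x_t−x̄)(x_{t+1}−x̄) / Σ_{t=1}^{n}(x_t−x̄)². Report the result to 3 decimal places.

Mean x̄ = (74.9 + 78.5 + 70.0 + 72.9 + 74.4 + 75.0 + 71.2)/7 = 73.8429
Deviations from mean: 1.0571, 4.6571, -3.8429, -0.9429, 0.5571, 1.1571, -2.6429
Σ(x_t−x̄)(x_{t+1}−x̄) = (4.9233) + (-17.8967) + (3.6233) + (-0.5253) + (0.6447) + (-3.0582) = -12.2890
Denominator Σ(x_t−x̄)² = 47.0971
r_1 = -12.2890 / 47.0971 = -0.261

-0.261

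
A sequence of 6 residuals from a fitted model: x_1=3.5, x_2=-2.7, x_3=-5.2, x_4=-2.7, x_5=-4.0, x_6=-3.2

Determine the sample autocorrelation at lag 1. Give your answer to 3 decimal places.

0.038

Mean x̄ = (3.5 − 2.7 − 5.2 − 2.7 − 4.0 − 3.2)/6 = -2.3833
Deviations from mean: 5.8833, -0.3167, -2.8167, -0.3167, -1.6167, -0.8167
Numerator Σ_{t=1}^{5}(x_t−x̄)(x_{t+1}−x̄) = 1.7531
Denominator Σ(x_t−x̄)² = 46.0283
r_1 = 1.7531 / 46.0283 = 0.038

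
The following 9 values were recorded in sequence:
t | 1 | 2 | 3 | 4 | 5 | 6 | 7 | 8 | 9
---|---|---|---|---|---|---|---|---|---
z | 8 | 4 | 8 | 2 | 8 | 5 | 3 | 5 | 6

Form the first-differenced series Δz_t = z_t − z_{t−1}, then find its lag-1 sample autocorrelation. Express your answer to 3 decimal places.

First differences Δz: -4, 4, -6, 6, -3, -2, 2, 1
Mean of differences = -0.2500
Numerator Σ(Δz_t−Δz̄)(Δz_{t+1}−Δz̄) = -89.8125
Denominator Σ(Δz_t−Δz̄)² = 121.5000
r_1(Δz) = -89.8125 / 121.5000 = -0.739

-0.739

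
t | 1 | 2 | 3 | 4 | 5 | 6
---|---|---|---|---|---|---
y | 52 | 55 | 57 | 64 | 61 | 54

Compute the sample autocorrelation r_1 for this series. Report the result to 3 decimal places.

Mean ȳ = (52 + 55 + 57 + 64 + 61 + 54)/6 = 57.1667
Deviations from mean: -5.1667, -2.1667, -0.1667, 6.8333, 3.8333, -3.1667
Numerator Σ_{t=1}^{5}(y_t−ȳ)(y_{t+1}−ȳ) = 24.4722
Denominator Σ(y_t−ȳ)² = 102.8333
r_1 = 24.4722 / 102.8333 = 0.238

0.238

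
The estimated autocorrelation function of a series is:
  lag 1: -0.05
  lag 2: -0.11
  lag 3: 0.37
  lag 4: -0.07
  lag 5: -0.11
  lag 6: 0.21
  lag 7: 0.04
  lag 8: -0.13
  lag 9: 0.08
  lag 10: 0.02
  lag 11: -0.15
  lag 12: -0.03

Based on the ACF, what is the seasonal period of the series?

3

The largest autocorrelation is r_3 = 0.37, with a weaker echo at lag 6 (0.21); the remaining lags stay at or below 0.08.
The dominant spike at lag 3 indicates a seasonal period of 3.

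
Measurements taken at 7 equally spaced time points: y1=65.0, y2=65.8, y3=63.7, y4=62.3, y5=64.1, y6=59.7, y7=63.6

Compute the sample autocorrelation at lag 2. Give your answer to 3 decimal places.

0.095

Mean ȳ = (65.0 + 65.8 + 63.7 + 62.3 + 64.1 + 59.7 + 63.6)/7 = 63.4571
Deviations from mean: 1.5429, 2.3429, 0.2429, -1.1571, 0.6429, -3.7571, 0.1429
Σ(y_t−ȳ)(y_{t+2}−ȳ) = (0.3747) + (-2.7110) + (0.1561) + (4.3476) + (0.0918) = 2.2592
Denominator Σ(y_t−ȳ)² = 23.8171
r_2 = 2.2592 / 23.8171 = 0.095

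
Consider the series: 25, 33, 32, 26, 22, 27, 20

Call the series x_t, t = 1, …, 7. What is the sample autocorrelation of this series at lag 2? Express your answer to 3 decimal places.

Mean x̄ = (25 + 33 + 32 + 26 + 22 + 27 + 20)/7 = 26.4286
Deviations from mean: -1.4286, 6.5714, 5.5714, -0.4286, -4.4286, 0.5714, -6.4286
Numerator Σ_{t=1}^{5}(x_t−x̄)(x_{t+2}−x̄) = -7.2245
Denominator Σ(x_t−x̄)² = 137.7143
r_2 = -7.2245 / 137.7143 = -0.052

-0.052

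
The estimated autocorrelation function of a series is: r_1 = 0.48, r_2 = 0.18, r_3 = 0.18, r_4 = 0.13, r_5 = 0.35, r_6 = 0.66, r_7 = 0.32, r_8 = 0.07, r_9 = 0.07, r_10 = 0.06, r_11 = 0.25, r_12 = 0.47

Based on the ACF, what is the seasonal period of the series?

The largest autocorrelation is r_6 = 0.66; the remaining lags stay at or below 0.48. The elevated value at lag 1 (0.48), dropping to 0.18 at lag 2, reflects decaying short-term dependence rather than seasonality.
The dominant spike at lag 6 indicates a seasonal period of 6.

6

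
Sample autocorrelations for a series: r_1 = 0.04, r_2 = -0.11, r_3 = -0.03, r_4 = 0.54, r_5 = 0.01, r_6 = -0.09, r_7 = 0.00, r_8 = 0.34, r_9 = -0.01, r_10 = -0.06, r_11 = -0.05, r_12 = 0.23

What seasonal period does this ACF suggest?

The largest autocorrelation is r_4 = 0.54, with weaker echoes at lags 8 (0.34) and 12 (0.23); the remaining lags stay at or below 0.04.
The dominant spike at lag 4 indicates a seasonal period of 4.

4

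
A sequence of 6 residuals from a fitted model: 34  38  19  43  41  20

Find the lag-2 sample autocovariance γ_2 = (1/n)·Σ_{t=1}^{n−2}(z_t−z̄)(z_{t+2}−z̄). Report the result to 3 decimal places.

-34.750

Mean z̄ = (34 + 38 + 19 + 43 + 41 + 20)/6 = 32.5000
Σ_{t=1}^{4}(z_t−z̄)(z_{t+2}−z̄) = -208.5000
γ_2 = -208.5000 / 6 = -34.750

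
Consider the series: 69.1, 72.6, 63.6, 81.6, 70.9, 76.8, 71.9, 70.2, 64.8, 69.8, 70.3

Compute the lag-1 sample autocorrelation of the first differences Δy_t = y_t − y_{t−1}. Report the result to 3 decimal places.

First differences Δy: 3.5, -9.0, 18.0, -10.7, 5.9, -4.9, -1.7, -5.4, 5.0, 0.5
Mean of differences = 0.1200
Numerator Σ(Δy_t−Δȳ)(Δy_{t+1}−Δȳ) = -484.8084
Denominator Σ(Δy_t−Δȳ)² = 647.7160
r_1(Δy) = -484.8084 / 647.7160 = -0.748

-0.748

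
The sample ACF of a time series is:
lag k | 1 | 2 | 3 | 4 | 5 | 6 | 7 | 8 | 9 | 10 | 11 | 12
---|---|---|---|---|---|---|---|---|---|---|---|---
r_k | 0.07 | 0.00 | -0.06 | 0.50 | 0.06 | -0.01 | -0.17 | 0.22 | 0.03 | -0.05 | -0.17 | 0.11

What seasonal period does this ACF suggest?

4

The largest autocorrelation is r_4 = 0.50, with a weaker echo at lag 8 (0.22); the remaining lags stay at or below 0.11.
The dominant spike at lag 4 indicates a seasonal period of 4.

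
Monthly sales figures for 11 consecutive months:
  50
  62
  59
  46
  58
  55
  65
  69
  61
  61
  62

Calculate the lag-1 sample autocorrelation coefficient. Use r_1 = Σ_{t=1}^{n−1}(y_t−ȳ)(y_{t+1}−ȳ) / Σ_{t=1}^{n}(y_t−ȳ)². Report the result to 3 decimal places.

Mean ȳ = (50 + 62 + 59 + 46 + 58 + 55 + 65 + 69 + 61 + 61 + 62)/11 = 58.9091
Numerator Σ_{t=1}^{10}(y_t−ȳ)(y_{t+1}−ȳ) = 56.4463
Denominator Σ(y_t−ȳ)² = 428.9091
r_1 = 56.4463 / 428.9091 = 0.132

0.132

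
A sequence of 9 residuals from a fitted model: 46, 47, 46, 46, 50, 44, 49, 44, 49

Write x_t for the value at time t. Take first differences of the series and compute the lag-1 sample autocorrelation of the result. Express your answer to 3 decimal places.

-0.813

First differences Δx: 1, -1, 0, 4, -6, 5, -5, 5
Mean of differences = 0.3750
Numerator Σ(Δx_t−Δx̄)(Δx_{t+1}−Δx̄) = -104.0156
Denominator Σ(Δx_t−Δx̄)² = 127.8750
r_1(Δx) = -104.0156 / 127.8750 = -0.813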